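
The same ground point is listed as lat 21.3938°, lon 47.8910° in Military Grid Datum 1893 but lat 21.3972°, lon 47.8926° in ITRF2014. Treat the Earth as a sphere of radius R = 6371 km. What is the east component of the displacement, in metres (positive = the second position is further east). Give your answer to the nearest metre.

Δφ = 21.3972° − 21.3938° = +0.0034°; Δλ = 47.8926° − 47.8910° = +0.0016°.
1° along a meridian = πR/180 = 111195 m.
ΔN = Δφ × 111195 = 378.1 m; ΔE = Δλ × 111195 × cos(21.3938°) = +0.0016 × 111195 × 0.931095 = 165.7 m.

ΔE = 166 m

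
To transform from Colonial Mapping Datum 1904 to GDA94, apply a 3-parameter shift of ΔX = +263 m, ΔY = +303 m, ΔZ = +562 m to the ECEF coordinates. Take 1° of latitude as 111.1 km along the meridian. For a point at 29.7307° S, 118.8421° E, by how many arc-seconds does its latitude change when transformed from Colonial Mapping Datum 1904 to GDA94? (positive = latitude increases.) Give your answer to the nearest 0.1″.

sin φ = -0.495924, cos φ = 0.868366, sin λ = 0.875952, cos λ = -0.482397.
North component: ΔN = −sin φ cos λ·ΔX − sin φ sin λ·ΔY + cos φ·ΔZ = −(-0.495924)(-0.482397)(263) − (-0.495924)(0.875952)(303) + (0.868366)(562) = 556.73 m.
1° of latitude spans 111100 m, so Δφ = 556.73 / 111100 × 3600 = 18.040″.

Δφ = 18.0″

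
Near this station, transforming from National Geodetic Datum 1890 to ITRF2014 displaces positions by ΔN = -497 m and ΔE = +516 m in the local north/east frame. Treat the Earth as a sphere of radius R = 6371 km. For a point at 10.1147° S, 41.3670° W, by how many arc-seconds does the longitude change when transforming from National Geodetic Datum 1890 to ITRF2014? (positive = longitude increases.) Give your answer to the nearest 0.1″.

At latitude -10.1147°, cos φ = 0.984458.
One radian of longitude at latitude φ spans R cos φ, so Δλ = ΔE / (R cos φ) = 516.0 / (6371000 × 0.984458) = 8.2271e-05 rad = 16.970″.

Δλ = 17.0″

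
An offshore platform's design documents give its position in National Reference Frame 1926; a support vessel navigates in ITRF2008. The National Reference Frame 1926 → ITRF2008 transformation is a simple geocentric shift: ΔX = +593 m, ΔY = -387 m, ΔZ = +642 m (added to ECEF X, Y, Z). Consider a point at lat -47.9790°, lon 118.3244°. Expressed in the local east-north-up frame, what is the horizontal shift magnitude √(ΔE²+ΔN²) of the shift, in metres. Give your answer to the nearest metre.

The local east axis at (φ, λ) is (−sin λ, cos λ, 0), so ΔE = −sin(118.3244°)·593 + cos(118.3244°)·(-387) = -338.39 m.
The local north axis is (−sin φ cos λ, −sin φ sin λ, cos φ), giving ΔN = -209.020 − 253.081 + 429.757 = -32.34 m.
Horizontal magnitude = √(ΔE² + ΔN²) = √((-338.39)² + (-32.34)²) = 339.93 m.

340 m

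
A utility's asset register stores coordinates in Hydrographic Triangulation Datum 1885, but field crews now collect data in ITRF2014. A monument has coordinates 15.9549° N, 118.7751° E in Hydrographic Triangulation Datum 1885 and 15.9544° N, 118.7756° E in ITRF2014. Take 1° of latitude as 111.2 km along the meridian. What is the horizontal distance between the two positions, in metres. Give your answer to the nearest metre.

Δφ = 15.9544° − 15.9549° = -0.0005°; Δλ = 118.7756° − 118.7751° = +0.0005°.
ΔN = Δφ × 111200 = -55.6 m; ΔE = Δλ × 111200 × cos(15.9549°) = +0.0005 × 111200 × 0.961478 = 53.5 m.
Distance = √(ΔE² + ΔN²) = √(53.5² + (-55.6)²) = 77.1 m.

77 m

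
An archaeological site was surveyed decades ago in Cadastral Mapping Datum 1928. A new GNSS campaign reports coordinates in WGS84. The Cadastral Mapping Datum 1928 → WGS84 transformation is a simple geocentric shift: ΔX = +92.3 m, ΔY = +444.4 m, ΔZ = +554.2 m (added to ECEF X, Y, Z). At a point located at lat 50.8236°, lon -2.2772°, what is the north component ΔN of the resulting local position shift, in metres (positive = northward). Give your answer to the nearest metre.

The local north axis is (−sin φ cos λ, −sin φ sin λ, cos φ), giving ΔN = -71.495 + 13.688 + 350.094 = 292.29 m.

ΔN = 292 m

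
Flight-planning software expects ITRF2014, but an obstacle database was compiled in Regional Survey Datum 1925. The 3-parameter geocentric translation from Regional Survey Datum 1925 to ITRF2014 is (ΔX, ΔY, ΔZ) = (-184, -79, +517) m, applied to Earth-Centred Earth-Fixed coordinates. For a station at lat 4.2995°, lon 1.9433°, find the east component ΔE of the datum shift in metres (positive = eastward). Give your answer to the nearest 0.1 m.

At φ = 4.2995°, λ = 1.9433°: sin φ = 0.074970, cos φ = 0.997186, sin λ = 0.033910, cos λ = 0.999425.
ΔE = −sin λ·ΔX + cos λ·ΔY = −(0.033910)·(-184) + (0.999425)·(-79) = -72.72 m.

ΔE = -72.7 m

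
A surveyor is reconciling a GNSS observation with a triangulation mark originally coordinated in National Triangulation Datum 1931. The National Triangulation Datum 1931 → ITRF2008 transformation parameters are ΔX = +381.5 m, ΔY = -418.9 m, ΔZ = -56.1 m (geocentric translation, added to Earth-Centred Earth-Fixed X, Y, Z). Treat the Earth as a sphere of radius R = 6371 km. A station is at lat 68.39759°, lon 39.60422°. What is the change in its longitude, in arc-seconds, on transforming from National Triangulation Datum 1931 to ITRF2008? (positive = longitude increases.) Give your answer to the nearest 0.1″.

Δλ = -49.8″

sin φ = 0.929761, cos φ = 0.368164, sin λ = 0.637481, cos λ = 0.770466.
East component: ΔE = −sin λ·ΔX + cos λ·ΔY = −(0.637481)(381.5) + (0.770466)(-418.9) = -565.95 m.
1° of latitude spans πR/180 = 111195 m; at latitude φ, 1° of longitude spans that × cos φ = 40937.9 m, so Δλ = -565.95 / 40937.9 × 3600 = -49.768″.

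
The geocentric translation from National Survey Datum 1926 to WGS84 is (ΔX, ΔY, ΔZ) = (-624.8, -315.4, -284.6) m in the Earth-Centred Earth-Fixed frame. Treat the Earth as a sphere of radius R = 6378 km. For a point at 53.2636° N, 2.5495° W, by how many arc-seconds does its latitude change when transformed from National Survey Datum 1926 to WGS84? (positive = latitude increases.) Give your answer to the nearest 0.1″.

Δφ = 10.3″

sin φ = 0.801396, cos φ = 0.598134, sin λ = -0.044482, cos λ = 0.999010.
North component: ΔN = −sin φ cos λ·ΔX − sin φ sin λ·ΔY + cos φ·ΔZ = −(0.801396)(0.999010)(-624.8) − (0.801396)(-0.044482)(-315.4) + (0.598134)(-284.6) = 318.74 m.
1° of latitude spans πR/180 = 111317 m, so Δφ = 318.74 / 111317 × 3600 = 10.308″.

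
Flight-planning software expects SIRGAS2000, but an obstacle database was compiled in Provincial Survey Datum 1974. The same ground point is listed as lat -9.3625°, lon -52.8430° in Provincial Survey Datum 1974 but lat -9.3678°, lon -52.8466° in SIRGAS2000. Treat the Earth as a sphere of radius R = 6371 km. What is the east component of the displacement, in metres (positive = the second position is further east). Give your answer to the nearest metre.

ΔE = -395 m

Δφ = -9.3678° − -9.3625° = -0.0053°; Δλ = -52.8466° − -52.8430° = -0.0036°.
1° along a meridian = πR/180 = 111195 m.
ΔN = Δφ × 111195 = -589.3 m; ΔE = Δλ × 111195 × cos(-9.3625°) = -0.0036 × 111195 × 0.986679 = -395.0 m.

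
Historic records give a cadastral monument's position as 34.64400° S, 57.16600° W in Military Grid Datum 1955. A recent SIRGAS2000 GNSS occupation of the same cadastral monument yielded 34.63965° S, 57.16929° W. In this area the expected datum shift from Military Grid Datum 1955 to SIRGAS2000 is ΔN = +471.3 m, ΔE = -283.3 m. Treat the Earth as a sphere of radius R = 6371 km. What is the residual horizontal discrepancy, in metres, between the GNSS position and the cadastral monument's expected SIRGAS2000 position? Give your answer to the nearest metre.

Observed coordinate differences: Δφ = +0.00435°, Δλ = -0.00329°.
Converting to metres (1° lat = 111195 m, cos φ = 0.822700): observed ΔN = 483.7 m, observed ΔE = -301.0 m.
Subtracting the expected shift leaves a residual of 483.7 − (471.3) = 12.4 m north and -301.0 − (-283.3) = -17.7 m east.
Residual distance = √(12.4² + (-17.7)²) = 21.6 m.

22 m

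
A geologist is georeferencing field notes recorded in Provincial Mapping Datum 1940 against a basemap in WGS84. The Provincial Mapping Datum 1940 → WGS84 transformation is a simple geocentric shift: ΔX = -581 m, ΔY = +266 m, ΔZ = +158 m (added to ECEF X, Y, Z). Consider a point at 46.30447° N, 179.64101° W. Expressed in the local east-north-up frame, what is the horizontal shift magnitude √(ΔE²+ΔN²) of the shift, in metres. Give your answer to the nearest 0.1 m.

At φ = 46.30447°, λ = -179.64101°: sin φ = 0.723021, cos φ = 0.690826, sin λ = -0.006266, cos λ = -0.999980.
ΔE = −sin λ·ΔX + cos λ·ΔY = −(-0.006266)·(-581) + (-0.999980)·(266) = -269.64 m.
ΔN = −sin φ cos λ·ΔX − sin φ sin λ·ΔY + cos φ·ΔZ = −(0.723021)(-0.999980)(-581) − (0.723021)(-0.006266)(266) + (0.690826)(158) = -309.71 m.
Horizontal magnitude = √(ΔE² + ΔN²) = √((-269.64)² + (-309.71)²) = 410.64 m.

410.6 m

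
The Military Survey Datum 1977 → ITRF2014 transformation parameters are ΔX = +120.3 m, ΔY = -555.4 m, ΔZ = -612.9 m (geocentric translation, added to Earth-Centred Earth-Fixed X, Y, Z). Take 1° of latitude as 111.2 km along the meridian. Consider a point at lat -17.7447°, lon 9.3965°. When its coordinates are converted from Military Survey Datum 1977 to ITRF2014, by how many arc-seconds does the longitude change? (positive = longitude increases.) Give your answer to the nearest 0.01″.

Δλ = -19.29″

sin φ = -0.304776, cos φ = 0.952424, sin λ = 0.163266, cos λ = 0.986582.
East component: ΔE = −sin λ·ΔX + cos λ·ΔY = −(0.163266)(120.3) + (0.986582)(-555.4) = -567.59 m.
1° of latitude spans 111200 m; at latitude φ, 1° of longitude spans that × cos φ = 105909.5 m, so Δλ = -567.59 / 105909.5 × 3600 = -19.293″.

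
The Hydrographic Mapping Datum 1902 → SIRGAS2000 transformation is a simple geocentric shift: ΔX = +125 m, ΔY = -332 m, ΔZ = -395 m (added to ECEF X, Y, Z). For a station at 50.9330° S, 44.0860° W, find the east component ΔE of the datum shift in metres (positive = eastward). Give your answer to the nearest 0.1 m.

At φ = -50.9330°, λ = -44.0860°: sin φ = -0.776410, cos φ = 0.630229, sin λ = -0.695737, cos λ = 0.718296.
ΔE = −sin λ·ΔX + cos λ·ΔY = −(-0.695737)·(125) + (0.718296)·(-332) = -151.51 m.

ΔE = -151.5 m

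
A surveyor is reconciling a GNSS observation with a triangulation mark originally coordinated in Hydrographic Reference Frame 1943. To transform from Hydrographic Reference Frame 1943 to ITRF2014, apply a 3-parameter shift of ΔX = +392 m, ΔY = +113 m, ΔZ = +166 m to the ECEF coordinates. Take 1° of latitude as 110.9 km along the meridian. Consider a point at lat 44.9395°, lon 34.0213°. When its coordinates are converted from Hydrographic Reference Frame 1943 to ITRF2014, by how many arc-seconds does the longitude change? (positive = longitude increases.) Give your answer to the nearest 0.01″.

Δλ = -5.76″

sin φ = 0.706360, cos φ = 0.707853, sin λ = 0.559501, cos λ = 0.828830.
East component: ΔE = −sin λ·ΔX + cos λ·ΔY = −(0.559501)(392) + (0.828830)(113) = -125.67 m.
1° of latitude spans 110900 m; at latitude φ, 1° of longitude spans that × cos φ = 78500.9 m, so Δλ = -125.67 / 78500.9 × 3600 = -5.763″.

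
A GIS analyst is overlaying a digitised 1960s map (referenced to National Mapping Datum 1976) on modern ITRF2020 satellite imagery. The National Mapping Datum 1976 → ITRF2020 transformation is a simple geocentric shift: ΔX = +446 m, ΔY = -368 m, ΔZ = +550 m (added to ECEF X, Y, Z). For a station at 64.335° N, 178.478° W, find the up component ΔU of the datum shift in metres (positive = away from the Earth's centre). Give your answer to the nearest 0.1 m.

At φ = 64.335°, λ = -178.478°: sin φ = 0.901342, cos φ = 0.433109, sin λ = -0.026561, cos λ = -0.999647.
ΔU = cos φ cos λ·ΔX + cos φ sin λ·ΔY + sin φ·ΔZ = (0.433109)(-0.999647)(446) + (0.433109)(-0.026561)(-368) + (0.901342)(550) = 306.87 m.

ΔU = 306.9 m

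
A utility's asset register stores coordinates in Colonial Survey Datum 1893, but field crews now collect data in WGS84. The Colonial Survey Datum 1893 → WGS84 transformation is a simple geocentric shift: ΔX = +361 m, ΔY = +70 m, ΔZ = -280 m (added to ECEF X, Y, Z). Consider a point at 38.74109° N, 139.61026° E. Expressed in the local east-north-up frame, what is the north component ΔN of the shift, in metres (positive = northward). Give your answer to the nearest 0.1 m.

ΔN = -74.7 m

At φ = 38.74109°, λ = 139.61026°: sin φ = 0.625802, cos φ = 0.779982, sin λ = 0.647984, cos λ = -0.761654.
ΔN = −sin φ cos λ·ΔX − sin φ sin λ·ΔY + cos φ·ΔZ = −(0.625802)(-0.761654)(361) − (0.625802)(0.647984)(70) + (0.779982)(-280) = -74.71 m.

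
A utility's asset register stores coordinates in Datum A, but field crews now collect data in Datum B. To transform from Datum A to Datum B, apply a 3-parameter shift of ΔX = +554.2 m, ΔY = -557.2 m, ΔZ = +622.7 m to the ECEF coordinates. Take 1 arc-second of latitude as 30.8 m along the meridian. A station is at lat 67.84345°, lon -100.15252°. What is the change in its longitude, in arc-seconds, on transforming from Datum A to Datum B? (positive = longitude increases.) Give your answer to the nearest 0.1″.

Δλ = 55.4″

sin φ = 0.926157, cos φ = 0.377139, sin λ = -0.984342, cos λ = -0.176269.
East component: ΔE = −sin λ·ΔX + cos λ·ΔY = −(-0.984342)(554.2) + (-0.176269)(-557.2) = 643.74 m.
1° of latitude spans 3600 × 30.80 = 110880 m; at latitude φ, 1° of longitude spans that × cos φ = 41817.1 m, so Δλ = 643.74 / 41817.1 × 3600 = 55.419″.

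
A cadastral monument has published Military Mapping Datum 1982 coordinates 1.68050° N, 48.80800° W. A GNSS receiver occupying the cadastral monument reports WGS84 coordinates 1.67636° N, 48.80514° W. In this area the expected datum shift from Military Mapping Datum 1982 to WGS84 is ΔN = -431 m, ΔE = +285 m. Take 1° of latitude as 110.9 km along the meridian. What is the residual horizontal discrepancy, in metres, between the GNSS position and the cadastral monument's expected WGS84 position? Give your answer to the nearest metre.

Observed coordinate differences: Δφ = -0.00414°, Δλ = +0.00286°.
Converting to metres (1° lat = 110900 m, cos φ = 0.999570): observed ΔN = -459.1 m, observed ΔE = 317.0 m.
Subtracting the expected shift leaves a residual of -459.1 − (-431) = -28.1 m north and 317.0 − (285) = 32.0 m east.
Residual distance = √((-28.1)² + 32.0²) = 42.6 m.

43 m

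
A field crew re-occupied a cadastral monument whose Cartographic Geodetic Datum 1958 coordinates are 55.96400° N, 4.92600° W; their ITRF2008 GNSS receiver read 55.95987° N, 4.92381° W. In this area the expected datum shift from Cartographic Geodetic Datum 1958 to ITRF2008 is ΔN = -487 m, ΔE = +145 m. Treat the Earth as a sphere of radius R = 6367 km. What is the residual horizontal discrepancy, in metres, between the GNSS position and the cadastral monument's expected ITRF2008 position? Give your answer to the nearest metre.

29 m

Observed coordinate differences: Δφ = -0.00413°, Δλ = +0.00219°.
Converting to metres (1° lat = 111125 m, cos φ = 0.559714): observed ΔN = -458.9 m, observed ΔE = 136.2 m.
Subtracting the expected shift leaves a residual of -458.9 − (-487) = 28.1 m north and 136.2 − (145) = -8.8 m east.
Residual distance = √(28.1² + (-8.8)²) = 29.4 m.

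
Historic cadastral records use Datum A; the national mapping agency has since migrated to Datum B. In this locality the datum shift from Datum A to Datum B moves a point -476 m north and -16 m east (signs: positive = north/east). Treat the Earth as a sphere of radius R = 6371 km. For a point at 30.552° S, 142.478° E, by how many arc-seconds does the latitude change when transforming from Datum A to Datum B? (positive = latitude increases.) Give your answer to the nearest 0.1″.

On a sphere of radius R, 1 rad of latitude = R, so Δφ = ΔN / R = -476.0 / 6371000 = -7.4714e-05 rad = -15.411″.

Δφ = -15.4″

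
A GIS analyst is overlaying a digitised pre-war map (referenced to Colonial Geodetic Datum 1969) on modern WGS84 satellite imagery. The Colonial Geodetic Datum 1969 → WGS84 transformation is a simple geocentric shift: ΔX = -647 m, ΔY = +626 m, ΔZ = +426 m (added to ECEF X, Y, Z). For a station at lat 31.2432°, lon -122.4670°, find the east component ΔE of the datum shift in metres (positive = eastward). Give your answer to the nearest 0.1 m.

ΔE = -881.9 m

The local east axis at (φ, λ) is (−sin λ, cos λ, 0), so ΔE = −sin(-122.4670°)·(-647) + cos(-122.4670°)·626 = -881.92 m.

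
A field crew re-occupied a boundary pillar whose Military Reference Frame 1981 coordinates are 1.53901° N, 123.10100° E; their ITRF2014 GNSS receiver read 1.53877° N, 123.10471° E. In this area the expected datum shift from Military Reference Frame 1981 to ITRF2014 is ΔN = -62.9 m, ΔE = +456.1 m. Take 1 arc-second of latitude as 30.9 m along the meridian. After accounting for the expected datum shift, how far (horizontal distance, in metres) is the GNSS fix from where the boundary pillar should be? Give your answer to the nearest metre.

57 m

Observed coordinate differences: Δφ = -0.00024°, Δλ = +0.00371°.
Converting to metres (1° lat = 111240 m, cos φ = 0.999639): observed ΔN = -26.7 m, observed ΔE = 412.6 m.
Subtracting the expected shift leaves a residual of -26.7 − (-62.9) = 36.2 m north and 412.6 − (456.1) = -43.5 m east.
Residual distance = √(36.2² + (-43.5)²) = 56.6 m.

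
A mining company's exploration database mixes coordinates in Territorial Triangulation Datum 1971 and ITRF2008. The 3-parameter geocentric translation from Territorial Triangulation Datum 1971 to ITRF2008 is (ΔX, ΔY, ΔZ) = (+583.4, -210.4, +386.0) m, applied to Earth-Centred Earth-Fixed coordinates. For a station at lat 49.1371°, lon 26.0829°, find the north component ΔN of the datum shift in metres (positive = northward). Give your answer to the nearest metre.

ΔN = -74 m

The local north axis is (−sin φ cos λ, −sin φ sin λ, cos φ), giving ΔN = -396.279 + 69.961 + 252.541 = -73.78 m.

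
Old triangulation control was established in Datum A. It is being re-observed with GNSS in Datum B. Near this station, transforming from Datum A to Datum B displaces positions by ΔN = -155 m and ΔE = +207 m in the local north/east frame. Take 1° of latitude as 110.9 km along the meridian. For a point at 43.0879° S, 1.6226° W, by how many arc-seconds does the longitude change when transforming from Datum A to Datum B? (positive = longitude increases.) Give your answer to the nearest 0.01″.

At latitude -43.0879°, cos φ = 0.730307.
1° of longitude at this latitude = 110.9 × cos φ = 80.99 km, so Δλ = 207.0 / 80991.0 = 0.0025558° = 9.201″.

Δλ = 9.20″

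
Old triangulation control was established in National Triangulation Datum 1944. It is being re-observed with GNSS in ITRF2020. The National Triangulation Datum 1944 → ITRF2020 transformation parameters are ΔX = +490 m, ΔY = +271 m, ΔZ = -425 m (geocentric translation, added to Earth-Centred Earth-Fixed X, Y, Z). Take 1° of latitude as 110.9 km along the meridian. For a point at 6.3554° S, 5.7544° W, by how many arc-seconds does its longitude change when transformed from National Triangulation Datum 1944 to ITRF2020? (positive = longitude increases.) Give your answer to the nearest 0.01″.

sin φ = -0.110695, cos φ = 0.993854, sin λ = -0.100264, cos λ = 0.994961.
East component: ΔE = −sin λ·ΔX + cos λ·ΔY = −(-0.100264)(490) + (0.994961)(271) = 318.76 m.
1° of latitude spans 110900 m; at latitude φ, 1° of longitude spans that × cos φ = 110218.5 m, so Δλ = 318.76 / 110218.5 × 3600 = 10.412″.

Δλ = 10.41″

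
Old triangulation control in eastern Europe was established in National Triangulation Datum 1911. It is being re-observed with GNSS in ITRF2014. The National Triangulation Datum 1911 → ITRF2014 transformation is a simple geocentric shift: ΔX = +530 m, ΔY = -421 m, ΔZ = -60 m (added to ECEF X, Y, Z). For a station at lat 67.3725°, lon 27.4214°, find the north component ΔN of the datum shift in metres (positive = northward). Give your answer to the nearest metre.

The local north axis is (−sin φ cos λ, −sin φ sin λ, cos φ), giving ΔN = -434.238 + 178.960 − 23.084 = -278.36 m.

ΔN = -278 m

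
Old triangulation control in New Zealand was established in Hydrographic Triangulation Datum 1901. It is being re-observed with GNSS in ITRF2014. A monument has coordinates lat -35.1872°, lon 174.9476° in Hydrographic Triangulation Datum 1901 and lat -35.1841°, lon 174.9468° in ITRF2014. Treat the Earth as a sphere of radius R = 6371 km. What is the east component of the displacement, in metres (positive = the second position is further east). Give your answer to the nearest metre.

ΔE = -73 m

Δφ = -35.1841° − -35.1872° = +0.0031°; Δλ = 174.9468° − 174.9476° = -0.0008°.
1° along a meridian = πR/180 = 111195 m.
ΔN = Δφ × 111195 = 344.7 m; ΔE = Δλ × 111195 × cos(-35.1872°) = -0.0008 × 111195 × 0.817274 = -72.7 m.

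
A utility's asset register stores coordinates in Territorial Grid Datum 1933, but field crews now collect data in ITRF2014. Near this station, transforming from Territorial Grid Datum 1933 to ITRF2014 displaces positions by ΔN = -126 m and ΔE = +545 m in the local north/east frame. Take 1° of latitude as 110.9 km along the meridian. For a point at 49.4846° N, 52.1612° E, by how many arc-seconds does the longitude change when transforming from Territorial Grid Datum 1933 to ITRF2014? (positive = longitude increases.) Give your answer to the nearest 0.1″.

Δλ = 27.2″

At latitude 49.4846°, cos φ = 0.649652.
1° of longitude at this latitude = 110.9 × cos φ = 72.05 km, so Δλ = 545.0 / 72046.5 = 0.0075646° = 27.232″.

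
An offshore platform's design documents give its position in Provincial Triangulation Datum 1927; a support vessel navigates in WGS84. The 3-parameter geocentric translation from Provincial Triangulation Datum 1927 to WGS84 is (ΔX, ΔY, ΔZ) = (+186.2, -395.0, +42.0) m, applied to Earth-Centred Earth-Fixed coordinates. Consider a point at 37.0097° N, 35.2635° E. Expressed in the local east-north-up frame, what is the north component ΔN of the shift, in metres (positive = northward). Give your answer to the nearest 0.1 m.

ΔN = 79.3 m

At φ = 37.0097°, λ = 35.2635°: sin φ = 0.601950, cos φ = 0.798534, sin λ = 0.577338, cos λ = 0.816506.
ΔN = −sin φ cos λ·ΔX − sin φ sin λ·ΔY + cos φ·ΔZ = −(0.601950)(0.816506)(186.2) − (0.601950)(0.577338)(-395.0) + (0.798534)(42.0) = 79.30 m.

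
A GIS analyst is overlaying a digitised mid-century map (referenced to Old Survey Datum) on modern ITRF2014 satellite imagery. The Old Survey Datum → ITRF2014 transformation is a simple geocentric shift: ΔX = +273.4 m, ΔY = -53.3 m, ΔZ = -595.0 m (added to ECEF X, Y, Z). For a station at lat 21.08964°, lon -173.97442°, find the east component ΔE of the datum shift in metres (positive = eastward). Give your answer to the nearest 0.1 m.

At φ = 21.08964°, λ = -173.97442°: sin φ = 0.359828, cos φ = 0.933019, sin λ = -0.104972, cos λ = -0.994475.
ΔE = −sin λ·ΔX + cos λ·ΔY = −(-0.104972)·(273.4) + (-0.994475)·(-53.3) = 81.70 m.

ΔE = 81.7 m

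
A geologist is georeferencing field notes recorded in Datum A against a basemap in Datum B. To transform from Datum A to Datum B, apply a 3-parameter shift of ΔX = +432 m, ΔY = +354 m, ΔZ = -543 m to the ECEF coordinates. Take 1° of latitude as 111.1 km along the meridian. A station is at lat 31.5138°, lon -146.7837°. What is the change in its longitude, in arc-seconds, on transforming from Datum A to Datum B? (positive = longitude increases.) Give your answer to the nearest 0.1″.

sin φ = 0.522704, cos φ = 0.852514, sin λ = -0.547801, cos λ = -0.836609.
East component: ΔE = −sin λ·ΔX + cos λ·ΔY = −(-0.547801)(432) + (-0.836609)(354) = -59.51 m.
1° of latitude spans 111100 m; at latitude φ, 1° of longitude spans that × cos φ = 94714.3 m, so Δλ = -59.51 / 94714.3 × 3600 = -2.262″.

Δλ = -2.3″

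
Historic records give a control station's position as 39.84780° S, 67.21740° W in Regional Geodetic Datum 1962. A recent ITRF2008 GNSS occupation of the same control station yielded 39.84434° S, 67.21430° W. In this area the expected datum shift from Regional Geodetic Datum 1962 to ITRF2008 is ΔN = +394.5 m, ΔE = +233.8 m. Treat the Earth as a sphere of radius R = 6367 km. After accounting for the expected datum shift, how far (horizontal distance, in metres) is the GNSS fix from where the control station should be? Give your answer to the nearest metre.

Observed coordinate differences: Δφ = +0.00346°, Δλ = +0.00310°.
Converting to metres (1° lat = 111125 m, cos φ = 0.767749): observed ΔN = 384.5 m, observed ΔE = 264.5 m.
Subtracting the expected shift leaves a residual of 384.5 − (394.5) = -10.0 m north and 264.5 − (233.8) = 30.7 m east.
Residual distance = √((-10.0)² + 30.7²) = 32.3 m.

32 m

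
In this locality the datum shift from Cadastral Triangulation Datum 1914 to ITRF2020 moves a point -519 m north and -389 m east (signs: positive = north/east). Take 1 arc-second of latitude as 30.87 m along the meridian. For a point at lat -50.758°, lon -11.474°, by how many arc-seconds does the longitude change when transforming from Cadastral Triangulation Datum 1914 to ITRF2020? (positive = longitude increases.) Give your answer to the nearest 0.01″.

Δλ = -19.92″

At latitude -50.758°, cos φ = 0.632597.
1″ of longitude at this latitude = 30.87 × cos φ = 19.5283 m, so Δλ = -389.0 / 19.5283 = -19.920″.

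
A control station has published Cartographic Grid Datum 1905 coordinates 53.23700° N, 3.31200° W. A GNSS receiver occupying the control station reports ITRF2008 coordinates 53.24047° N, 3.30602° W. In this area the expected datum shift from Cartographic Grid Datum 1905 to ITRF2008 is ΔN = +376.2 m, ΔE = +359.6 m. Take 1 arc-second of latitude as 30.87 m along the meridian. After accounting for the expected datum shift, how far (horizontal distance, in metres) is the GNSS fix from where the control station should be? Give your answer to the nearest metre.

39 m

Observed coordinate differences: Δφ = +0.00347°, Δλ = +0.00598°.
Converting to metres (1° lat = 111132 m, cos φ = 0.598506): observed ΔN = 385.6 m, observed ΔE = 397.7 m.
Subtracting the expected shift leaves a residual of 385.6 − (376.2) = 9.4 m north and 397.7 − (359.6) = 38.1 m east.
Residual distance = √(9.4² + 38.1²) = 39.3 m.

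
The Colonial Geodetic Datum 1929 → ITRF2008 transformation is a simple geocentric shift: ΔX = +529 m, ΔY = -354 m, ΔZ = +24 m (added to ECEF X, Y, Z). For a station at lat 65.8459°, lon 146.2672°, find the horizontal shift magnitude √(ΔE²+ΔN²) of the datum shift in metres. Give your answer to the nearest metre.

At φ = 65.8459°, λ = 146.2672°: sin φ = 0.912448, cos φ = 0.409192, sin λ = 0.555321, cos λ = -0.831636.
ΔE = −sin λ·ΔX + cos λ·ΔY = −(0.555321)·(529) + (-0.831636)·(-354) = 0.63 m.
ΔN = −sin φ cos λ·ΔX − sin φ sin λ·ΔY + cos φ·ΔZ = −(0.912448)(-0.831636)(529) − (0.912448)(0.555321)(-354) + (0.409192)(24) = 590.61 m.
Horizontal magnitude = √(ΔE² + ΔN²) = √(0.63² + 590.61²) = 590.61 m.

591 m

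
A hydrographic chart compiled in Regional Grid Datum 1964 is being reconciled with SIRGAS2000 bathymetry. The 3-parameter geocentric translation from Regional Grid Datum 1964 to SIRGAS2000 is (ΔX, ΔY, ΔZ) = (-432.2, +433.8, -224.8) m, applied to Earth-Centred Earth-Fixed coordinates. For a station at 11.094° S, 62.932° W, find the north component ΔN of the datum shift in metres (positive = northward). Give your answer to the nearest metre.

ΔN = -333 m

The local north axis is (−sin φ cos λ, −sin φ sin λ, cos φ), giving ΔN = -37.843 − 74.329 − 220.599 = -332.77 m.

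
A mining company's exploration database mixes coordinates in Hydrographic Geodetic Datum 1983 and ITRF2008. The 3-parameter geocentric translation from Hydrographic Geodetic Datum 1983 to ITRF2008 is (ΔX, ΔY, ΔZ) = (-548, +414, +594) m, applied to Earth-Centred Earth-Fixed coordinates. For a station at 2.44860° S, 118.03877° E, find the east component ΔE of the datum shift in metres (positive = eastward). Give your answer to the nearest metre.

ΔE = 289 m

The local east axis at (φ, λ) is (−sin λ, cos λ, 0), so ΔE = −sin(118.03877°)·(-548) + cos(118.03877°)·414 = 289.07 m.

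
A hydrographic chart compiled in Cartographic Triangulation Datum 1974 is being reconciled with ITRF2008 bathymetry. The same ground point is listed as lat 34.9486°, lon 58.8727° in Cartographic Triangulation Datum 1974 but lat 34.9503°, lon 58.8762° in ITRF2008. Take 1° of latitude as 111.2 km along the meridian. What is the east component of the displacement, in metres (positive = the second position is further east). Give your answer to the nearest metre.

ΔE = 319 m

Δφ = 34.9503° − 34.9486° = +0.0017°; Δλ = 58.8762° − 58.8727° = +0.0035°.
ΔN = Δφ × 111200 = 189.0 m; ΔE = Δλ × 111200 × cos(34.9486°) = +0.0035 × 111200 × 0.819666 = 319.0 m.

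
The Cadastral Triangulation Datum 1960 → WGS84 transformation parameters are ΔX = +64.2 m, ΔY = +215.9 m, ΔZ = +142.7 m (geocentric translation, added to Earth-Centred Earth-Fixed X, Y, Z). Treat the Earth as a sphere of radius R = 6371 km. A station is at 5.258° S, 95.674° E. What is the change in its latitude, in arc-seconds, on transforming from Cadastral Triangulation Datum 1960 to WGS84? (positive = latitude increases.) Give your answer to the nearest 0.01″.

Δφ = 5.22″

sin φ = -0.091641, cos φ = 0.995792, sin λ = 0.995101, cos λ = -0.098868.
North component: ΔN = −sin φ cos λ·ΔX − sin φ sin λ·ΔY + cos φ·ΔZ = −(-0.091641)(-0.098868)(64.2) − (-0.091641)(0.995101)(215.9) + (0.995792)(142.7) = 161.21 m.
1° of latitude spans πR/180 = 111195 m, so Δφ = 161.21 / 111195 × 3600 = 5.219″.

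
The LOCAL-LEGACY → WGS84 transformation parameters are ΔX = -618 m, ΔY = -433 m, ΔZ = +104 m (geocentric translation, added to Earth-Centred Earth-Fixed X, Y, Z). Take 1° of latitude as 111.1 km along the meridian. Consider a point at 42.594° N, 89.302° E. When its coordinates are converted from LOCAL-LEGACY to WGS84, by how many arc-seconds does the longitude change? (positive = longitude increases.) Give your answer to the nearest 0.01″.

sin φ = 0.676799, cos φ = 0.736168, sin λ = 0.999926, cos λ = 0.012182.
East component: ΔE = −sin λ·ΔX + cos λ·ΔY = −(0.999926)(-618) + (0.012182)(-433) = 612.68 m.
1° of latitude spans 111100 m; at latitude φ, 1° of longitude spans that × cos φ = 81788.3 m, so Δλ = 612.68 / 81788.3 × 3600 = 26.968″.

Δλ = 26.97″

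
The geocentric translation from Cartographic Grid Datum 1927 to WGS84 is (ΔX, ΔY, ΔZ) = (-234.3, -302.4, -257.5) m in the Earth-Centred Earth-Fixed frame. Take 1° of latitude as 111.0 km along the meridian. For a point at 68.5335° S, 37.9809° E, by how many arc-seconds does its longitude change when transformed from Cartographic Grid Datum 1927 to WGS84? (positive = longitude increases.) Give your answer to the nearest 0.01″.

Δλ = -8.35″

sin φ = -0.930632, cos φ = 0.365957, sin λ = 0.615399, cos λ = 0.788216.
East component: ΔE = −sin λ·ΔX + cos λ·ΔY = −(0.615399)(-234.3) + (0.788216)(-302.4) = -94.17 m.
1° of latitude spans 111000 m; at latitude φ, 1° of longitude spans that × cos φ = 40621.2 m, so Δλ = -94.17 / 40621.2 × 3600 = -8.346″.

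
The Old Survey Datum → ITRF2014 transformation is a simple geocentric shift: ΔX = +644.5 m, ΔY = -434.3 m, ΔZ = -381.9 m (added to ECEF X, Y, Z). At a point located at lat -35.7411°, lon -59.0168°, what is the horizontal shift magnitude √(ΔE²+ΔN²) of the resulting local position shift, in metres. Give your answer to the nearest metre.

At φ = -35.7411°, λ = -59.0168°: sin φ = -0.584124, cos φ = 0.811665, sin λ = -0.857318, cos λ = 0.514787.
ΔE = −sin λ·ΔX + cos λ·ΔY = −(-0.857318)·(644.5) + (0.514787)·(-434.3) = 328.97 m.
ΔN = −sin φ cos λ·ΔX − sin φ sin λ·ΔY + cos φ·ΔZ = −(-0.584124)(0.514787)(644.5) − (-0.584124)(-0.857318)(-434.3) + (0.811665)(-381.9) = 101.31 m.
Horizontal magnitude = √(ΔE² + ΔN²) = √(328.97² + 101.31²) = 344.22 m.

344 m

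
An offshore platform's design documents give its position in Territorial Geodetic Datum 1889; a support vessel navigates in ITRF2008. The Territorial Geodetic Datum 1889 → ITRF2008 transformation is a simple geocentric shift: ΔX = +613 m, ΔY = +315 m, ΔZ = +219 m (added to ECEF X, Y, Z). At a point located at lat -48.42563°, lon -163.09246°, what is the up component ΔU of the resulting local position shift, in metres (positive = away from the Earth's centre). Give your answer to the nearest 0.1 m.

ΔU = -613.8 m

The local up (radial) axis is (cos φ cos λ, cos φ sin λ, sin φ), giving ΔU = -389.199 − 60.792 − 163.833 = -613.82 m.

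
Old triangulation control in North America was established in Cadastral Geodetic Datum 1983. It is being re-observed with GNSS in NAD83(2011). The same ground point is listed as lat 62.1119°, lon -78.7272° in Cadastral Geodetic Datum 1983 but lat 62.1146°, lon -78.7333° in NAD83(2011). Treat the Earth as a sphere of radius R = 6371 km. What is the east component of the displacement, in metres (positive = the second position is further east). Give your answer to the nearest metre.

Δφ = 62.1146° − 62.1119° = +0.0027°; Δλ = -78.7333° − -78.7272° = -0.0061°.
1° along a meridian = πR/180 = 111195 m.
ΔN = Δφ × 111195 = 300.2 m; ΔE = Δλ × 111195 × cos(62.1119°) = -0.0061 × 111195 × 0.467746 = -317.3 m.

ΔE = -317 m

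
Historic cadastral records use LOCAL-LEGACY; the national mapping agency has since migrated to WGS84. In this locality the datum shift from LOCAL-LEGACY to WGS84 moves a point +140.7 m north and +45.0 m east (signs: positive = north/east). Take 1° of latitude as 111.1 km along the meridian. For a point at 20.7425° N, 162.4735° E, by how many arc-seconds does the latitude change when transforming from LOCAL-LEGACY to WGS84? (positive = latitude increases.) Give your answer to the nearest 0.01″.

1° of latitude = 111.1 km, so Δφ = 140.7 / 111100 = 0.0012664° = 4.559″.

Δφ = 4.56″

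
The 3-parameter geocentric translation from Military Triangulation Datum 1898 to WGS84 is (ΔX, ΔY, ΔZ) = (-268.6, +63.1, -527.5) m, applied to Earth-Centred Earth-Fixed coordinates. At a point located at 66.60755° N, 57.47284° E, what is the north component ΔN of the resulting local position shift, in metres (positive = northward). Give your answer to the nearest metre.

ΔN = -126 m

At φ = 66.60755°, λ = 57.47284°: sin φ = 0.917807, cos φ = 0.397027, sin λ = 0.843137, cos λ = 0.537699.
ΔN = −sin φ cos λ·ΔX − sin φ sin λ·ΔY + cos φ·ΔZ = −(0.917807)(0.537699)(-268.6) − (0.917807)(0.843137)(63.1) + (0.397027)(-527.5) = -125.71 m.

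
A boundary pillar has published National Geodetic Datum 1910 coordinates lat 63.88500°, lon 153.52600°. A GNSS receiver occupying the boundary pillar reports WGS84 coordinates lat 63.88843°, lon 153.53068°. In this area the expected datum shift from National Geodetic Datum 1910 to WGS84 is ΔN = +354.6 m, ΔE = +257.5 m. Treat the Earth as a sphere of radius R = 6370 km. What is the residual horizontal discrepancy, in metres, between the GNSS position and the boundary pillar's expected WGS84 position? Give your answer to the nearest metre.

Observed coordinate differences: Δφ = +0.00343°, Δλ = +0.00468°.
Converting to metres (1° lat = 111177 m, cos φ = 0.440174): observed ΔN = 381.3 m, observed ΔE = 229.0 m.
Subtracting the expected shift leaves a residual of 381.3 − (354.6) = 26.7 m north and 229.0 − (257.5) = -28.5 m east.
Residual distance = √(26.7² + (-28.5)²) = 39.1 m.

39 m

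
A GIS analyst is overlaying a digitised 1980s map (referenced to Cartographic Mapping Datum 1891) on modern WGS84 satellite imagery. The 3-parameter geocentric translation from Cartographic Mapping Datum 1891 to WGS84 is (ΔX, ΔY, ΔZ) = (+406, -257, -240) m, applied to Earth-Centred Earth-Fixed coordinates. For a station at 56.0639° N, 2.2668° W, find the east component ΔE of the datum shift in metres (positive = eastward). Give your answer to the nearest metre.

The local east axis at (φ, λ) is (−sin λ, cos λ, 0), so ΔE = −sin(-2.2668°)·406 + cos(-2.2668°)·(-257) = -240.74 m.

ΔE = -241 m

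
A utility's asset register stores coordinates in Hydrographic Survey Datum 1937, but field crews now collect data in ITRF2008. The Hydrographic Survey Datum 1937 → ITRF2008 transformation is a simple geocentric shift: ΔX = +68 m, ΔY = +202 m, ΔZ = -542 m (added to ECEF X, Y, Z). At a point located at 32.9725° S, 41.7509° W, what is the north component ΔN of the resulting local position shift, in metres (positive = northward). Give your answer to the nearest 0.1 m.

At φ = -32.9725°, λ = -41.7509°: sin φ = -0.544236, cos φ = 0.838932, sin λ = -0.665893, cos λ = 0.746047.
ΔN = −sin φ cos λ·ΔX − sin φ sin λ·ΔY + cos φ·ΔZ = −(-0.544236)(0.746047)(68) − (-0.544236)(-0.665893)(202) + (0.838932)(-542) = -500.30 m.

ΔN = -500.3 m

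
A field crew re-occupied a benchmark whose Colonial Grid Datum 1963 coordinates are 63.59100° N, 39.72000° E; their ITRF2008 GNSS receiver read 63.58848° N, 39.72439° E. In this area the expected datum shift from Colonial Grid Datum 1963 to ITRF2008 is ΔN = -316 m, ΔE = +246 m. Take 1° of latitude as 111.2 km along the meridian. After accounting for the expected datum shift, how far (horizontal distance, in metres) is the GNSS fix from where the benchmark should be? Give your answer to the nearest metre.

Observed coordinate differences: Δφ = -0.00252°, Δλ = +0.00439°.
Converting to metres (1° lat = 111200 m, cos φ = 0.444776): observed ΔN = -280.2 m, observed ΔE = 217.1 m.
Subtracting the expected shift leaves a residual of -280.2 − (-316) = 35.8 m north and 217.1 − (246) = -28.9 m east.
Residual distance = √(35.8² + (-28.9)²) = 46.0 m.

46 m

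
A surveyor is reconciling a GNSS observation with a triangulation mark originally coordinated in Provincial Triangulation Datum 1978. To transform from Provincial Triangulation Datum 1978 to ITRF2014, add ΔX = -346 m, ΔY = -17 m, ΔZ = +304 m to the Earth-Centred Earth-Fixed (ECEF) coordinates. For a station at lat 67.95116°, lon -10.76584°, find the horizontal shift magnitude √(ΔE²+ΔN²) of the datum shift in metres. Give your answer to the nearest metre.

The local east axis at (φ, λ) is (−sin λ, cos λ, 0), so ΔE = −sin(-10.76584°)·(-346) + cos(-10.76584°)·(-17) = -81.33 m.
The local north axis is (−sin φ cos λ, −sin φ sin λ, cos φ), giving ΔN = 315.050 − 2.943 + 114.121 = 426.23 m.
Horizontal magnitude = √(ΔE² + ΔN²) = √((-81.33)² + 426.23²) = 433.92 m.

434 m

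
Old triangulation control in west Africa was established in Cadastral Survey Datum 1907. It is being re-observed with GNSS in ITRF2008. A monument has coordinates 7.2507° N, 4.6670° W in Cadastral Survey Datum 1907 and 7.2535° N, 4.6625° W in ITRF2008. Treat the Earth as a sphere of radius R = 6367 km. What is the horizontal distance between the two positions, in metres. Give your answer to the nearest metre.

586 m

Δφ = 7.2535° − 7.2507° = +0.0028°; Δλ = -4.6625° − -4.6670° = +0.0045°.
1° along a meridian = πR/180 = 111125 m.
ΔN = Δφ × 111125 = 311.2 m; ΔE = Δλ × 111125 × cos(7.2507°) = +0.0045 × 111125 × 0.992003 = 496.1 m.
Distance = √(ΔE² + ΔN²) = √(496.1² + 311.2²) = 585.6 m.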